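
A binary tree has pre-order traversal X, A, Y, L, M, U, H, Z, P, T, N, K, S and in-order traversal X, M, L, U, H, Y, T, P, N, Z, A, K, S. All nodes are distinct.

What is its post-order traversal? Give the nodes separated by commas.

The first element of pre-order is the root; it splits in-order into left and right subtrees.
Root X: left subtree has 0 nodes { }, right has 12 {M, L, U, H, Y, T, P, N, Z, A, K, S}.
  Root A: left subtree has 9 nodes {M, L, U, H, Y, T, P, N, Z}, right has 2 {K, S}.
    Root Y: left subtree has 4 nodes {M, L, U, H}, right has 4 {T, P, N, Z}.
      Root L: left subtree has 1 node {M}, right has 2 {U, H}.
        Root U: left subtree has 0 nodes { }, right has 1 {H}.
      Root Z: left subtree has 3 nodes {T, P, N}, right has 0 { }.
        Root P: left subtree has 1 node {T}, right has 1 {N}.
    Root K: left subtree has 0 nodes { }, right has 1 {S}.

M, H, U, L, T, N, P, Z, Y, S, K, A, X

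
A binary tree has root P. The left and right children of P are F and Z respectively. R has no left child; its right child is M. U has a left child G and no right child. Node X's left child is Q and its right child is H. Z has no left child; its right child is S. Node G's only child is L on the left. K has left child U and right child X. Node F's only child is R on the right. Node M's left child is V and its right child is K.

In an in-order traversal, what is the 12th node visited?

P

In-order visits the left subtree, then the node, then the right subtree.
At P: go left to F.
  At F: no left child.
  Visit F.
  At F: go right to R.
    At R: no left child.
    Visit R.
    At R: go right to M.
      At M: go left to V.
        V is a leaf — visit V.
      Visit M.
      At M: go right to K.
        At K: go left to U.
          At U: go left to G.
            At G: go left to L.
              L is a leaf — visit L.
            Visit G.
            At G: no right child.
          Visit U.
          At U: no right child.
        Visit K.
        At K: go right to X.
          At X: go left to Q.
            Q is a leaf — visit Q.
          Visit X.
          At X: go right to H.
            H is a leaf — visit H.
Visit P.
At P: go right to Z.
  At Z: no left child.
  Visit Z.
  At Z: go right to S.
    S is a leaf — visit S.
Full in-order sequence: F, R, V, M, L, G, U, K, Q, X, H, P, Z, S.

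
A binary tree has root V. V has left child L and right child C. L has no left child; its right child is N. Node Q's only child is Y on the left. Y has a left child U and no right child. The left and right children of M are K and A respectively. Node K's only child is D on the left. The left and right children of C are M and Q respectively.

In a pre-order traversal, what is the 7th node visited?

D

Pre-order visits the node, then its left subtree, then its right subtree.
Visit V.
At V: go left to L.
  Visit L.
  At L: no left child.
  At L: go right to N.
    N is a leaf — visit N.
At V: go right to C.
  Visit C.
  At C: go left to M.
    Visit M.
    At M: go left to K.
      Visit K.
      At K: go left to D.
        D is a leaf — visit D.
      At K: no right child.
    At M: go right to A.
      A is a leaf — visit A.
  At C: go right to Q.
    Visit Q.
    At Q: go left to Y.
      Visit Y.
      At Y: go left to U.
        U is a leaf — visit U.
      At Y: no right child.
    At Q: no right child.
Full pre-order sequence: V, L, N, C, M, K, D, A, Q, Y, U.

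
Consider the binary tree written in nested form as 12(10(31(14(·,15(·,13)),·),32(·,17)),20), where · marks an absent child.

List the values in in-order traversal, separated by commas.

In-order visits the left subtree, then the node, then the right subtree.
At 12: go left to 10.
  At 10: go left to 31.
    At 31: go left to 14.
      At 14: no left child.
      Visit 14.
      At 14: go right to 15.
        At 15: no left child.
        Visit 15.
        At 15: go right to 13.
          13 is a leaf — visit 13.
    Visit 31.
    At 31: no right child.
  Visit 10.
  At 10: go right to 32.
    At 32: no left child.
    Visit 32.
    At 32: go right to 17.
      17 is a leaf — visit 17.
Visit 12.
At 12: go right to 20.
  20 is a leaf — visit 20.

14, 15, 13, 31, 10, 32, 17, 12, 20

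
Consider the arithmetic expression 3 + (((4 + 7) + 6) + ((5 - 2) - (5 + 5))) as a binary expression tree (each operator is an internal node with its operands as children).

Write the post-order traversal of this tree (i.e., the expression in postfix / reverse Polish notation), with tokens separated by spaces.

Post-order on an expression tree gives postfix notation: for each operator, emit left operand, right operand, then the operator.

3 4 7 + 6 + 5 2 - 5 5 + - + +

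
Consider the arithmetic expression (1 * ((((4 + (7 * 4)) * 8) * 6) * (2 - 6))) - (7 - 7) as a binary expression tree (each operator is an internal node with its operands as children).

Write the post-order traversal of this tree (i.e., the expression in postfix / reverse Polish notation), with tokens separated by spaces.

1 4 7 4 * + 8 * 6 * 2 6 - * * 7 7 - -

Post-order on an expression tree gives postfix notation: for each operator, emit left operand, right operand, then the operator.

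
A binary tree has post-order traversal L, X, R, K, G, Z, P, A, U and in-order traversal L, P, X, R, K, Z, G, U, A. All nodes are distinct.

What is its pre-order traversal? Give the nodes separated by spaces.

U P L Z K R X G A

The last element of post-order is the root; it splits in-order into left and right subtrees.
Root U: left subtree has 7 nodes {L, P, X, R, K, Z, G}, right has 1 {A}.
  Root P: left subtree has 1 node {L}, right has 5 {X, R, K, Z, G}.
    Root Z: left subtree has 3 nodes {X, R, K}, right has 1 {G}.
      Root K: left subtree has 2 nodes {X, R}, right has 0 { }.
        Root R: left subtree has 1 node {X}, right has 0 { }.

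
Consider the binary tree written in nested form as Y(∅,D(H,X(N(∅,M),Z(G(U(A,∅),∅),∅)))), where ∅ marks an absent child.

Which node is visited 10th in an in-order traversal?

Z

In-order visits the left subtree, then the node, then the right subtree.
At Y: no left child.
Visit Y.
At Y: go right to D.
  At D: go left to H.
    H is a leaf — visit H.
  Visit D.
  At D: go right to X.
    At X: go left to N.
      At N: no left child.
      Visit N.
      At N: go right to M.
        M is a leaf — visit M.
    Visit X.
    At X: go right to Z.
      At Z: go left to G.
        At G: go left to U.
          At U: go left to A.
            A is a leaf — visit A.
          Visit U.
          At U: no right child.
        Visit G.
        At G: no right child.
      Visit Z.
      At Z: no right child.
Full in-order sequence: Y, H, D, N, M, X, A, U, G, Z.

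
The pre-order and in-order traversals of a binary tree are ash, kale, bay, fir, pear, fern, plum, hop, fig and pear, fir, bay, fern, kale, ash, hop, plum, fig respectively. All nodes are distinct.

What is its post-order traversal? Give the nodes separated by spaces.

The first element of pre-order is the root; it splits in-order into left and right subtrees.
Root ash: left subtree has 5 nodes {pear, fir, bay, fern, kale}, right has 3 {hop, plum, fig}.
  Root kale: left subtree has 4 nodes {pear, fir, bay, fern}, right has 0 { }.
    Root bay: left subtree has 2 nodes {pear, fir}, right has 1 {fern}.
      Root fir: left subtree has 1 node {pear}, right has 0 { }.
  Root plum: left subtree has 1 node {hop}, right has 1 {fig}.

pear fir fern bay kale hop fig plum ash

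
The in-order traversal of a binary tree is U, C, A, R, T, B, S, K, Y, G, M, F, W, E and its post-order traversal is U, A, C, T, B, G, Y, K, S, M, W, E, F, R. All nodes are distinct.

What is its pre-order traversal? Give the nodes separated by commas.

R, C, U, A, F, M, S, B, T, K, Y, G, E, W

The last element of post-order is the root; it splits in-order into left and right subtrees.
Root R: left subtree has 3 nodes {U, C, A}, right has 10 {T, B, S, K, Y, G, M, F, W, E}.
  Root C: left subtree has 1 node {U}, right has 1 {A}.
  Root F: left subtree has 7 nodes {T, B, S, K, Y, G, M}, right has 2 {W, E}.
    Root M: left subtree has 6 nodes {T, B, S, K, Y, G}, right has 0 { }.
      Root S: left subtree has 2 nodes {T, B}, right has 3 {K, Y, G}.
        Root B: left subtree has 1 node {T}, right has 0 { }.
        Root K: left subtree has 0 nodes { }, right has 2 {Y, G}.
          Root Y: left subtree has 0 nodes { }, right has 1 {G}.
    Root E: left subtree has 1 node {W}, right has 0 { }.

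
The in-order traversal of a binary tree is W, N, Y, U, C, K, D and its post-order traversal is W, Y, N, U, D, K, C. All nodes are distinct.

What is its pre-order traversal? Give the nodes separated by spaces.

C U N W Y K D

The last element of post-order is the root; it splits in-order into left and right subtrees.
Root C: left subtree has 4 nodes {W, N, Y, U}, right has 2 {K, D}.
  Root U: left subtree has 3 nodes {W, N, Y}, right has 0 { }.
    Root N: left subtree has 1 node {W}, right has 1 {Y}.
  Root K: left subtree has 0 nodes { }, right has 1 {D}.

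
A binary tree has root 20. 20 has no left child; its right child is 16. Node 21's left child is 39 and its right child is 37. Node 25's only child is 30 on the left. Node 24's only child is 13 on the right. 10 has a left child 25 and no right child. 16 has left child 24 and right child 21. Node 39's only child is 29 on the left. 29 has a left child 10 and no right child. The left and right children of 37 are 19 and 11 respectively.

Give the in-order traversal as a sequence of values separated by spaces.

In-order visits the left subtree, then the node, then the right subtree.
At 20: no left child.
Visit 20.
At 20: go right to 16.
  At 16: go left to 24.
    At 24: no left child.
    Visit 24.
    At 24: go right to 13.
      13 is a leaf — visit 13.
  Visit 16.
  At 16: go right to 21.
    At 21: go left to 39.
      At 39: go left to 29.
        At 29: go left to 10.
          At 10: go left to 25.
            At 25: go left to 30.
              30 is a leaf — visit 30.
            Visit 25.
            At 25: no right child.
          Visit 10.
          At 10: no right child.
        Visit 29.
        At 29: no right child.
      Visit 39.
      At 39: no right child.
    Visit 21.
    At 21: go right to 37.
      At 37: go left to 19.
        19 is a leaf — visit 19.
      Visit 37.
      At 37: go right to 11.
        11 is a leaf — visit 11.

20 24 13 16 30 25 10 29 39 21 19 37 11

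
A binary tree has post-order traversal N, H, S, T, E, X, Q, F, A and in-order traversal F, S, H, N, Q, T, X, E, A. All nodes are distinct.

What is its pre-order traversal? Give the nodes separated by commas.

The last element of post-order is the root; it splits in-order into left and right subtrees.
Root A: left subtree has 8 nodes {F, S, H, N, Q, T, X, E}, right has 0 { }.
  Root F: left subtree has 0 nodes { }, right has 7 {S, H, N, Q, T, X, E}.
    Root Q: left subtree has 3 nodes {S, H, N}, right has 3 {T, X, E}.
      Root S: left subtree has 0 nodes { }, right has 2 {H, N}.
        Root H: left subtree has 0 nodes { }, right has 1 {N}.
      Root X: left subtree has 1 node {T}, right has 1 {E}.

A, F, Q, S, H, N, X, T, E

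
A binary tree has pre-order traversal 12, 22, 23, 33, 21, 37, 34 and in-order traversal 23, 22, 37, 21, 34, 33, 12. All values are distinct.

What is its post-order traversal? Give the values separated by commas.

The first element of pre-order is the root; it splits in-order into left and right subtrees.
Root 12: left subtree has 6 nodes {23, 22, 37, 21, 34, 33}, right has 0 { }.
  Root 22: left subtree has 1 node {23}, right has 4 {37, 21, 34, 33}.
    Root 33: left subtree has 3 nodes {37, 21, 34}, right has 0 { }.
      Root 21: left subtree has 1 node {37}, right has 1 {34}.

23, 37, 34, 21, 33, 22, 12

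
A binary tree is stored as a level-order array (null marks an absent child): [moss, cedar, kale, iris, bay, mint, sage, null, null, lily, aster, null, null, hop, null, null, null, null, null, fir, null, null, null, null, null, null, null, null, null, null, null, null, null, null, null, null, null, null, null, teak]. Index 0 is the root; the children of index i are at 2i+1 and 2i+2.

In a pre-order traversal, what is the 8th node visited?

Pre-order visits the node, then its left subtree, then its right subtree.
Visit moss.
At moss: go left to cedar.
  Visit cedar.
  At cedar: go left to iris.
    iris is a leaf — visit iris.
  At cedar: go right to bay.
    Visit bay.
    At bay: go left to lily.
      Visit lily.
      At lily: go left to fir.
        Visit fir.
        At fir: go left to teak.
          teak is a leaf — visit teak.
        At fir: no right child.
      At lily: no right child.
    At bay: go right to aster.
      aster is a leaf — visit aster.
At moss: go right to kale.
  Visit kale.
  At kale: go left to mint.
    mint is a leaf — visit mint.
  At kale: go right to sage.
    Visit sage.
    At sage: go left to hop.
      hop is a leaf — visit hop.
    At sage: no right child.
Full pre-order sequence: moss, cedar, iris, bay, lily, fir, teak, aster, kale, mint, sage, hop.

aster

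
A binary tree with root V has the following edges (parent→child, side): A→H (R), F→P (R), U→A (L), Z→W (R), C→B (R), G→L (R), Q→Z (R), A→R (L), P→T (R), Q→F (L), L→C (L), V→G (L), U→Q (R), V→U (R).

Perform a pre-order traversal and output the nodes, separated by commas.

V, G, L, C, B, U, A, R, H, Q, F, P, T, Z, W

Pre-order visits the node, then its left subtree, then its right subtree.
Visit V.
At V: go left to G.
  Visit G.
  At G: no left child.
  At G: go right to L.
    Visit L.
    At L: go left to C.
      Visit C.
      At C: no left child.
      At C: go right to B.
        B is a leaf — visit B.
    At L: no right child.
At V: go right to U.
  Visit U.
  At U: go left to A.
    Visit A.
    At A: go left to R.
      R is a leaf — visit R.
    At A: go right to H.
      H is a leaf — visit H.
  At U: go right to Q.
    Visit Q.
    At Q: go left to F.
      Visit F.
      At F: no left child.
      At F: go right to P.
        Visit P.
        At P: no left child.
        At P: go right to T.
          T is a leaf — visit T.
    At Q: go right to Z.
      Visit Z.
      At Z: no left child.
      At Z: go right to W.
        W is a leaf — visit W.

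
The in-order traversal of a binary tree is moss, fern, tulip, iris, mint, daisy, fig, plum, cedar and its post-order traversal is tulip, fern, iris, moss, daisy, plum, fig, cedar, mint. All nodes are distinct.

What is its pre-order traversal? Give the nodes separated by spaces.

The last element of post-order is the root; it splits in-order into left and right subtrees.
Root mint: left subtree has 4 nodes {moss, fern, tulip, iris}, right has 4 {daisy, fig, plum, cedar}.
  Root moss: left subtree has 0 nodes { }, right has 3 {fern, tulip, iris}.
    Root iris: left subtree has 2 nodes {fern, tulip}, right has 0 { }.
      Root fern: left subtree has 0 nodes { }, right has 1 {tulip}.
  Root cedar: left subtree has 3 nodes {daisy, fig, plum}, right has 0 { }.
    Root fig: left subtree has 1 node {daisy}, right has 1 {plum}.

mint moss iris fern tulip cedar fig daisy plum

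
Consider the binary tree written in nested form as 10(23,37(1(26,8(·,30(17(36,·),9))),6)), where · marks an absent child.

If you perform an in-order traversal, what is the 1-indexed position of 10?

2

In-order visits the left subtree, then the node, then the right subtree.
At 10: go left to 23.
  23 is a leaf — visit 23.
Visit 10.
At 10: go right to 37.
  At 37: go left to 1.
    At 1: go left to 26.
      26 is a leaf — visit 26.
    Visit 1.
    At 1: go right to 8.
      At 8: no left child.
      Visit 8.
      At 8: go right to 30.
        At 30: go left to 17.
          At 17: go left to 36.
            36 is a leaf — visit 36.
          Visit 17.
          At 17: no right child.
        Visit 30.
        At 30: go right to 9.
          9 is a leaf — visit 9.
  Visit 37.
  At 37: go right to 6.
    6 is a leaf — visit 6.
Full in-order sequence: 23, 10, 26, 1, 8, 36, 17, 30, 9, 37, 6.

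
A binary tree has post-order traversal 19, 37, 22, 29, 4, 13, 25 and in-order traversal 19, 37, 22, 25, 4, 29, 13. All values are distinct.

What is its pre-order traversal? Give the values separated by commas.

The last element of post-order is the root; it splits in-order into left and right subtrees.
Root 25: left subtree has 3 nodes {19, 37, 22}, right has 3 {4, 29, 13}.
  Root 22: left subtree has 2 nodes {19, 37}, right has 0 { }.
    Root 37: left subtree has 1 node {19}, right has 0 { }.
  Root 13: left subtree has 2 nodes {4, 29}, right has 0 { }.
    Root 4: left subtree has 0 nodes { }, right has 1 {29}.

25, 22, 37, 19, 13, 4, 29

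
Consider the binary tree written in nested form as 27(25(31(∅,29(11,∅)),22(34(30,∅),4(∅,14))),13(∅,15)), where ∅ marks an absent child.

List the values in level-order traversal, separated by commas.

Level-order visits nodes level by level from the root, left to right within each level.
Level 0: 27
Level 1: 25, 13
Level 2: 31, 22, 15
Level 3: 29, 34, 4
Level 4: 11, 30, 14

27, 25, 13, 31, 22, 15, 29, 34, 4, 11, 30, 14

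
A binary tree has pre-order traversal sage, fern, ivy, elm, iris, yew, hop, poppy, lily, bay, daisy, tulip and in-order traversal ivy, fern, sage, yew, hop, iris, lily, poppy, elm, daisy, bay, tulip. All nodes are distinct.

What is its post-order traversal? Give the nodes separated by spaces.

The first element of pre-order is the root; it splits in-order into left and right subtrees.
Root sage: left subtree has 2 nodes {ivy, fern}, right has 9 {yew, hop, iris, lily, poppy, elm, daisy, bay, tulip}.
  Root fern: left subtree has 1 node {ivy}, right has 0 { }.
  Root elm: left subtree has 5 nodes {yew, hop, iris, lily, poppy}, right has 3 {daisy, bay, tulip}.
    Root iris: left subtree has 2 nodes {yew, hop}, right has 2 {lily, poppy}.
      Root yew: left subtree has 0 nodes { }, right has 1 {hop}.
      Root poppy: left subtree has 1 node {lily}, right has 0 { }.
    Root bay: left subtree has 1 node {daisy}, right has 1 {tulip}.

ivy fern hop yew lily poppy iris daisy tulip bay elm sage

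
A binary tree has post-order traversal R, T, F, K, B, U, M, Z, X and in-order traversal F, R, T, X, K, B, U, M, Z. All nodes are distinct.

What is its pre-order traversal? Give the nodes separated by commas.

X, F, T, R, Z, M, U, B, K

The last element of post-order is the root; it splits in-order into left and right subtrees.
Root X: left subtree has 3 nodes {F, R, T}, right has 5 {K, B, U, M, Z}.
  Root F: left subtree has 0 nodes { }, right has 2 {R, T}.
    Root T: left subtree has 1 node {R}, right has 0 { }.
  Root Z: left subtree has 4 nodes {K, B, U, M}, right has 0 { }.
    Root M: left subtree has 3 nodes {K, B, U}, right has 0 { }.
      Root U: left subtree has 2 nodes {K, B}, right has 0 { }.
        Root B: left subtree has 1 node {K}, right has 0 { }.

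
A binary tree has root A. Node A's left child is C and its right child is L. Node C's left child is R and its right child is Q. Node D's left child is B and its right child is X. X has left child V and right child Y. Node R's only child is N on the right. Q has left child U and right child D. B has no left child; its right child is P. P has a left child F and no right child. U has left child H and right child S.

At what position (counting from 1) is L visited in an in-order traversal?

In-order visits the left subtree, then the node, then the right subtree.
At A: go left to C.
  At C: go left to R.
    At R: no left child.
    Visit R.
    At R: go right to N.
      N is a leaf — visit N.
  Visit C.
  At C: go right to Q.
    At Q: go left to U.
      At U: go left to H.
        H is a leaf — visit H.
      Visit U.
      At U: go right to S.
        S is a leaf — visit S.
    Visit Q.
    At Q: go right to D.
      At D: go left to B.
        At B: no left child.
        Visit B.
        At B: go right to P.
          At P: go left to F.
            F is a leaf — visit F.
          Visit P.
          At P: no right child.
      Visit D.
      At D: go right to X.
        At X: go left to V.
          V is a leaf — visit V.
        Visit X.
        At X: go right to Y.
          Y is a leaf — visit Y.
Visit A.
At A: go right to L.
  L is a leaf — visit L.
Full in-order sequence: R, N, C, H, U, S, Q, B, F, P, D, V, X, Y, A, L.

16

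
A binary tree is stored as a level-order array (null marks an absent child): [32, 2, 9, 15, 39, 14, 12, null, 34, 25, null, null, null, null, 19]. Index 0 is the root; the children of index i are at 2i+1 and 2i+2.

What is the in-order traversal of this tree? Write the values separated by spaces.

In-order visits the left subtree, then the node, then the right subtree.
At 32: go left to 2.
  At 2: go left to 15.
    At 15: no left child.
    Visit 15.
    At 15: go right to 34.
      34 is a leaf — visit 34.
  Visit 2.
  At 2: go right to 39.
    At 39: go left to 25.
      25 is a leaf — visit 25.
    Visit 39.
    At 39: no right child.
Visit 32.
At 32: go right to 9.
  At 9: go left to 14.
    14 is a leaf — visit 14.
  Visit 9.
  At 9: go right to 12.
    At 12: no left child.
    Visit 12.
    At 12: go right to 19.
      19 is a leaf — visit 19.

15 34 2 25 39 32 14 9 12 19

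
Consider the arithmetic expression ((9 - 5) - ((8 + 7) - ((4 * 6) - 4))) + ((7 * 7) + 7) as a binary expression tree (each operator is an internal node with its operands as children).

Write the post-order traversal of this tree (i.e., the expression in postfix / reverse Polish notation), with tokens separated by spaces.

9 5 - 8 7 + 4 6 * 4 - - - 7 7 * 7 + +

Post-order on an expression tree gives postfix notation: for each operator, emit left operand, right operand, then the operator.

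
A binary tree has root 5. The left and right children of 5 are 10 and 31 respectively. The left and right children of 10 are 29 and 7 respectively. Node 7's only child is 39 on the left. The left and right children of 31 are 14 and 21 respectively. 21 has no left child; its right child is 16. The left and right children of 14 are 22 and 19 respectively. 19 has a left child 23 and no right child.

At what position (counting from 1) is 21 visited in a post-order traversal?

Post-order visits the left subtree, then the right subtree, then the node.
At 5: go left to 10.
  At 10: go left to 29.
    29 is a leaf — visit 29.
  At 10: go right to 7.
    At 7: go left to 39.
      39 is a leaf — visit 39.
    At 7: no right child.
    Visit 7.
  Visit 10.
At 5: go right to 31.
  At 31: go left to 14.
    At 14: go left to 22.
      22 is a leaf — visit 22.
    At 14: go right to 19.
      At 19: go left to 23.
        23 is a leaf — visit 23.
      At 19: no right child.
      Visit 19.
    Visit 14.
  At 31: go right to 21.
    At 21: no left child.
    At 21: go right to 16.
      16 is a leaf — visit 16.
    Visit 21.
  Visit 31.
Visit 5.
Full post-order sequence: 29, 39, 7, 10, 22, 23, 19, 14, 16, 21, 31, 5.

10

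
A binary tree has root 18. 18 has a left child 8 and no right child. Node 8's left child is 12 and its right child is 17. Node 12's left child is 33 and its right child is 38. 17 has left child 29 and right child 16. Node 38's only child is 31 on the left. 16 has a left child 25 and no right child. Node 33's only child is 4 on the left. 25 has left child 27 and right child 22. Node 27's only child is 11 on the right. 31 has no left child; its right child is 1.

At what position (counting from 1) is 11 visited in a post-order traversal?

8

Post-order visits the left subtree, then the right subtree, then the node.
At 18: go left to 8.
  At 8: go left to 12.
    At 12: go left to 33.
      At 33: go left to 4.
        4 is a leaf — visit 4.
      At 33: no right child.
      Visit 33.
    At 12: go right to 38.
      At 38: go left to 31.
        At 31: no left child.
        At 31: go right to 1.
          1 is a leaf — visit 1.
        Visit 31.
      At 38: no right child.
      Visit 38.
    Visit 12.
  At 8: go right to 17.
    At 17: go left to 29.
      29 is a leaf — visit 29.
    At 17: go right to 16.
      At 16: go left to 25.
        At 25: go left to 27.
          At 27: no left child.
          At 27: go right to 11.
            11 is a leaf — visit 11.
          Visit 27.
        At 25: go right to 22.
          22 is a leaf — visit 22.
        Visit 25.
      At 16: no right child.
      Visit 16.
    Visit 17.
  Visit 8.
At 18: no right child.
Visit 18.
Full post-order sequence: 4, 33, 1, 31, 38, 12, 29, 11, 27, 22, 25, 16, 17, 8, 18.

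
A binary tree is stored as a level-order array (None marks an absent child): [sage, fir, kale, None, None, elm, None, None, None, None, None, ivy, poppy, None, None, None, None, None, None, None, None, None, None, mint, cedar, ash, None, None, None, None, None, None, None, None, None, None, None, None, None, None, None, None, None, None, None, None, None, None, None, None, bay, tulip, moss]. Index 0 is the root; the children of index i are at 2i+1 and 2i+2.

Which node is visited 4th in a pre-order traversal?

Pre-order visits the node, then its left subtree, then its right subtree.
Visit sage.
At sage: go left to fir.
  fir is a leaf — visit fir.
At sage: go right to kale.
  Visit kale.
  At kale: go left to elm.
    Visit elm.
    At elm: go left to ivy.
      Visit ivy.
      At ivy: go left to mint.
        mint is a leaf — visit mint.
      At ivy: go right to cedar.
        Visit cedar.
        At cedar: no left child.
        At cedar: go right to bay.
          bay is a leaf — visit bay.
    At elm: go right to poppy.
      Visit poppy.
      At poppy: go left to ash.
        Visit ash.
        At ash: go left to tulip.
          tulip is a leaf — visit tulip.
        At ash: go right to moss.
          moss is a leaf — visit moss.
      At poppy: no right child.
  At kale: no right child.
Full pre-order sequence: sage, fir, kale, elm, ivy, mint, cedar, bay, poppy, ash, tulip, moss.

elm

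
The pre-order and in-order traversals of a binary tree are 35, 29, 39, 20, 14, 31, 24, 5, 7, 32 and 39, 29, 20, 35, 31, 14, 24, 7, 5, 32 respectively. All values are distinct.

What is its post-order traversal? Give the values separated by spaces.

39 20 29 31 7 32 5 24 14 35

The first element of pre-order is the root; it splits in-order into left and right subtrees.
Root 35: left subtree has 3 nodes {39, 29, 20}, right has 6 {31, 14, 24, 7, 5, 32}.
  Root 29: left subtree has 1 node {39}, right has 1 {20}.
  Root 14: left subtree has 1 node {31}, right has 4 {24, 7, 5, 32}.
    Root 24: left subtree has 0 nodes { }, right has 3 {7, 5, 32}.
      Root 5: left subtree has 1 node {7}, right has 1 {32}.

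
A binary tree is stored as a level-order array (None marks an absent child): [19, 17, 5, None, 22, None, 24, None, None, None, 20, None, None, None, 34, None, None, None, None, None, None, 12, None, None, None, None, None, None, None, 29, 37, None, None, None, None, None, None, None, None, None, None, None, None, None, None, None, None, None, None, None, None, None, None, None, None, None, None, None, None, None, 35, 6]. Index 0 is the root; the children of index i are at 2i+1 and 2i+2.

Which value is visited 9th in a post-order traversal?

Post-order visits the left subtree, then the right subtree, then the node.
At 19: go left to 17.
  At 17: no left child.
  At 17: go right to 22.
    At 22: no left child.
    At 22: go right to 20.
      At 20: go left to 12.
        12 is a leaf — visit 12.
      At 20: no right child.
      Visit 20.
    Visit 22.
  Visit 17.
At 19: go right to 5.
  At 5: no left child.
  At 5: go right to 24.
    At 24: no left child.
    At 24: go right to 34.
      At 34: go left to 29.
        At 29: no left child.
        At 29: go right to 35.
          35 is a leaf — visit 35.
        Visit 29.
      At 34: go right to 37.
        At 37: go left to 6.
          6 is a leaf — visit 6.
        At 37: no right child.
        Visit 37.
      Visit 34.
    Visit 24.
  Visit 5.
Visit 19.
Full post-order sequence: 12, 20, 22, 17, 35, 29, 6, 37, 34, 24, 5, 19.

34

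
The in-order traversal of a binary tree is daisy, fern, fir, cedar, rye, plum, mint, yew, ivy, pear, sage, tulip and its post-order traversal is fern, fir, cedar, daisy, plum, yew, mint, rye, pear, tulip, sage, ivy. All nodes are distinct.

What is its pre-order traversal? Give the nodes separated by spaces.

The last element of post-order is the root; it splits in-order into left and right subtrees.
Root ivy: left subtree has 8 nodes {daisy, fern, fir, cedar, rye, plum, mint, yew}, right has 3 {pear, sage, tulip}.
  Root rye: left subtree has 4 nodes {daisy, fern, fir, cedar}, right has 3 {plum, mint, yew}.
    Root daisy: left subtree has 0 nodes { }, right has 3 {fern, fir, cedar}.
      Root cedar: left subtree has 2 nodes {fern, fir}, right has 0 { }.
        Root fir: left subtree has 1 node {fern}, right has 0 { }.
    Root mint: left subtree has 1 node {plum}, right has 1 {yew}.
  Root sage: left subtree has 1 node {pear}, right has 1 {tulip}.

ivy rye daisy cedar fir fern mint plum yew sage pear tulip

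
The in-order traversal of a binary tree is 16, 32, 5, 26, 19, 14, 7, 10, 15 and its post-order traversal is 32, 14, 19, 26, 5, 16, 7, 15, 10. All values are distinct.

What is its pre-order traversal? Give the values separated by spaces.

The last element of post-order is the root; it splits in-order into left and right subtrees.
Root 10: left subtree has 7 nodes {16, 32, 5, 26, 19, 14, 7}, right has 1 {15}.
  Root 7: left subtree has 6 nodes {16, 32, 5, 26, 19, 14}, right has 0 { }.
    Root 16: left subtree has 0 nodes { }, right has 5 {32, 5, 26, 19, 14}.
      Root 5: left subtree has 1 node {32}, right has 3 {26, 19, 14}.
        Root 26: left subtree has 0 nodes { }, right has 2 {19, 14}.
          Root 19: left subtree has 0 nodes { }, right has 1 {14}.

10 7 16 5 32 26 19 14 15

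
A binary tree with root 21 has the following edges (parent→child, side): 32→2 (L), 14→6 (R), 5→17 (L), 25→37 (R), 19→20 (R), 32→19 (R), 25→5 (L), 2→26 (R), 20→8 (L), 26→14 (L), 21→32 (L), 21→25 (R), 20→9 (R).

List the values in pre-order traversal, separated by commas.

Pre-order visits the node, then its left subtree, then its right subtree.
Visit 21.
At 21: go left to 32.
  Visit 32.
  At 32: go left to 2.
    Visit 2.
    At 2: no left child.
    At 2: go right to 26.
      Visit 26.
      At 26: go left to 14.
        Visit 14.
        At 14: no left child.
        At 14: go right to 6.
          6 is a leaf — visit 6.
      At 26: no right child.
  At 32: go right to 19.
    Visit 19.
    At 19: no left child.
    At 19: go right to 20.
      Visit 20.
      At 20: go left to 8.
        8 is a leaf — visit 8.
      At 20: go right to 9.
        9 is a leaf — visit 9.
At 21: go right to 25.
  Visit 25.
  At 25: go left to 5.
    Visit 5.
    At 5: go left to 17.
      17 is a leaf — visit 17.
    At 5: no right child.
  At 25: go right to 37.
    37 is a leaf — visit 37.

21, 32, 2, 26, 14, 6, 19, 20, 8, 9, 25, 5, 17, 37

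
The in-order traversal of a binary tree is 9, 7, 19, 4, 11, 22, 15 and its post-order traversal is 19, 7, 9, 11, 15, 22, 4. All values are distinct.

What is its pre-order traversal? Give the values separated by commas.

The last element of post-order is the root; it splits in-order into left and right subtrees.
Root 4: left subtree has 3 nodes {9, 7, 19}, right has 3 {11, 22, 15}.
  Root 9: left subtree has 0 nodes { }, right has 2 {7, 19}.
    Root 7: left subtree has 0 nodes { }, right has 1 {19}.
  Root 22: left subtree has 1 node {11}, right has 1 {15}.

4, 9, 7, 19, 22, 11, 15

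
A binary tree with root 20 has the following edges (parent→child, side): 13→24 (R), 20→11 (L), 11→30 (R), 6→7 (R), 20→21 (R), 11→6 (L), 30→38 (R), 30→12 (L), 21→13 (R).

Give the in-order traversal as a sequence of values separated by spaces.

6 7 11 12 30 38 20 21 13 24

In-order visits the left subtree, then the node, then the right subtree.
At 20: go left to 11.
  At 11: go left to 6.
    At 6: no left child.
    Visit 6.
    At 6: go right to 7.
      7 is a leaf — visit 7.
  Visit 11.
  At 11: go right to 30.
    At 30: go left to 12.
      12 is a leaf — visit 12.
    Visit 30.
    At 30: go right to 38.
      38 is a leaf — visit 38.
Visit 20.
At 20: go right to 21.
  At 21: no left child.
  Visit 21.
  At 21: go right to 13.
    At 13: no left child.
    Visit 13.
    At 13: go right to 24.
      24 is a leaf — visit 24.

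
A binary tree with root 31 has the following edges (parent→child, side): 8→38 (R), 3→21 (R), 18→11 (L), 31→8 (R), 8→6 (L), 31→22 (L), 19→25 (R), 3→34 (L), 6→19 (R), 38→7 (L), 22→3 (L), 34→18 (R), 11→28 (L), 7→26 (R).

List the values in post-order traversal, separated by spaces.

Post-order visits the left subtree, then the right subtree, then the node.
At 31: go left to 22.
  At 22: go left to 3.
    At 3: go left to 34.
      At 34: no left child.
      At 34: go right to 18.
        At 18: go left to 11.
          At 11: go left to 28.
            28 is a leaf — visit 28.
          At 11: no right child.
          Visit 11.
        At 18: no right child.
        Visit 18.
      Visit 34.
    At 3: go right to 21.
      21 is a leaf — visit 21.
    Visit 3.
  At 22: no right child.
  Visit 22.
At 31: go right to 8.
  At 8: go left to 6.
    At 6: no left child.
    At 6: go right to 19.
      At 19: no left child.
      At 19: go right to 25.
        25 is a leaf — visit 25.
      Visit 19.
    Visit 6.
  At 8: go right to 38.
    At 38: go left to 7.
      At 7: no left child.
      At 7: go right to 26.
        26 is a leaf — visit 26.
      Visit 7.
    At 38: no right child.
    Visit 38.
  Visit 8.
Visit 31.

28 11 18 34 21 3 22 25 19 6 26 7 38 8 31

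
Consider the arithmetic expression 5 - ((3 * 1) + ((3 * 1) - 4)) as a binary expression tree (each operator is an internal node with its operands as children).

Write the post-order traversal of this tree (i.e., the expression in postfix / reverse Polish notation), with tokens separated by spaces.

5 3 1 * 3 1 * 4 - + -

Post-order on an expression tree gives postfix notation: for each operator, emit left operand, right operand, then the operator.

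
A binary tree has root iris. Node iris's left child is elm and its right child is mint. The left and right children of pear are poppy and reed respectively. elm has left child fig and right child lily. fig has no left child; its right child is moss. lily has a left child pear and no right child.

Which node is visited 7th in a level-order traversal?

Level-order visits nodes level by level from the root, left to right within each level.
Level 0: iris
Level 1: elm, mint
Level 2: fig, lily
Level 3: moss, pear
Level 4: poppy, reed
Full level-order sequence: iris, elm, mint, fig, lily, moss, pear, poppy, reed.

pear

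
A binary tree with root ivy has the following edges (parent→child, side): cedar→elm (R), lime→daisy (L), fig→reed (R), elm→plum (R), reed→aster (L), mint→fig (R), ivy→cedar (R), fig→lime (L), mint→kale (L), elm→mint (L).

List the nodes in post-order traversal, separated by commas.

Post-order visits the left subtree, then the right subtree, then the node.
At ivy: no left child.
At ivy: go right to cedar.
  At cedar: no left child.
  At cedar: go right to elm.
    At elm: go left to mint.
      At mint: go left to kale.
        kale is a leaf — visit kale.
      At mint: go right to fig.
        At fig: go left to lime.
          At lime: go left to daisy.
            daisy is a leaf — visit daisy.
          At lime: no right child.
          Visit lime.
        At fig: go right to reed.
          At reed: go left to aster.
            aster is a leaf — visit aster.
          At reed: no right child.
          Visit reed.
        Visit fig.
      Visit mint.
    At elm: go right to plum.
      plum is a leaf — visit plum.
    Visit elm.
  Visit cedar.
Visit ivy.

kale, daisy, lime, aster, reed, fig, mint, plum, elm, cedar, ivy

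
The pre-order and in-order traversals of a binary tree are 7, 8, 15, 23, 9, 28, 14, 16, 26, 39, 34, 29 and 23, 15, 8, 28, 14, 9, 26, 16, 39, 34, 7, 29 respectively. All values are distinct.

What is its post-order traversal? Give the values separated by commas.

23, 15, 14, 28, 26, 34, 39, 16, 9, 8, 29, 7

The first element of pre-order is the root; it splits in-order into left and right subtrees.
Root 7: left subtree has 10 nodes {23, 15, 8, 28, 14, 9, 26, 16, 39, 34}, right has 1 {29}.
  Root 8: left subtree has 2 nodes {23, 15}, right has 7 {28, 14, 9, 26, 16, 39, 34}.
    Root 15: left subtree has 1 node {23}, right has 0 { }.
    Root 9: left subtree has 2 nodes {28, 14}, right has 4 {26, 16, 39, 34}.
      Root 28: left subtree has 0 nodes { }, right has 1 {14}.
      Root 16: left subtree has 1 node {26}, right has 2 {39, 34}.
        Root 39: left subtree has 0 nodes { }, right has 1 {34}.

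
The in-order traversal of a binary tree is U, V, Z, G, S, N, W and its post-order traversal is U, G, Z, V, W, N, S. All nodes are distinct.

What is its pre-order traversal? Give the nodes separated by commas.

S, V, U, Z, G, N, W

The last element of post-order is the root; it splits in-order into left and right subtrees.
Root S: left subtree has 4 nodes {U, V, Z, G}, right has 2 {N, W}.
  Root V: left subtree has 1 node {U}, right has 2 {Z, G}.
    Root Z: left subtree has 0 nodes { }, right has 1 {G}.
  Root N: left subtree has 0 nodes { }, right has 1 {W}.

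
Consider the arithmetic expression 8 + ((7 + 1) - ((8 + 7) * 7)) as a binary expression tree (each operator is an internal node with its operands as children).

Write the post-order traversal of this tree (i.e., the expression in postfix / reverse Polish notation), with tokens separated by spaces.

8 7 1 + 8 7 + 7 * - +

Post-order on an expression tree gives postfix notation: for each operator, emit left operand, right operand, then the operator.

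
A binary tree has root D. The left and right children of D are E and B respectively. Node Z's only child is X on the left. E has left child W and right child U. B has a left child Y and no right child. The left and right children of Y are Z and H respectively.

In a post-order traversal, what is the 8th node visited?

B

Post-order visits the left subtree, then the right subtree, then the node.
At D: go left to E.
  At E: go left to W.
    W is a leaf — visit W.
  At E: go right to U.
    U is a leaf — visit U.
  Visit E.
At D: go right to B.
  At B: go left to Y.
    At Y: go left to Z.
      At Z: go left to X.
        X is a leaf — visit X.
      At Z: no right child.
      Visit Z.
    At Y: go right to H.
      H is a leaf — visit H.
    Visit Y.
  At B: no right child.
  Visit B.
Visit D.
Full post-order sequence: W, U, E, X, Z, H, Y, B, D.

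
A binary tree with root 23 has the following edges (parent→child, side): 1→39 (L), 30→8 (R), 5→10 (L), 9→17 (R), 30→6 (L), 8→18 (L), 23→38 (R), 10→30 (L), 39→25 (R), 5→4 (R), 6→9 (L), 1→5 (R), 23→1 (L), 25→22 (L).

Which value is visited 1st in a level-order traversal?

23

Level-order visits nodes level by level from the root, left to right within each level.
Level 0: 23
Level 1: 1, 38
Level 2: 39, 5
Level 3: 25, 10, 4
Level 4: 22, 30
Level 5: 6, 8
Level 6: 9, 18
Level 7: 17
Full level-order sequence: 23, 1, 38, 39, 5, 25, 10, 4, 22, 30, 6, 8, 9, 18, 17.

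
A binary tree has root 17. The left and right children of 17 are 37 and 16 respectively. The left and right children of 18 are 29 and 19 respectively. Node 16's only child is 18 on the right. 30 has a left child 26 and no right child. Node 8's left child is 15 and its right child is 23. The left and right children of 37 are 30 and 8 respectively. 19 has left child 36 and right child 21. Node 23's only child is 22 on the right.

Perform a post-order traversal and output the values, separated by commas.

26, 30, 15, 22, 23, 8, 37, 29, 36, 21, 19, 18, 16, 17

Post-order visits the left subtree, then the right subtree, then the node.
At 17: go left to 37.
  At 37: go left to 30.
    At 30: go left to 26.
      26 is a leaf — visit 26.
    At 30: no right child.
    Visit 30.
  At 37: go right to 8.
    At 8: go left to 15.
      15 is a leaf — visit 15.
    At 8: go right to 23.
      At 23: no left child.
      At 23: go right to 22.
        22 is a leaf — visit 22.
      Visit 23.
    Visit 8.
  Visit 37.
At 17: go right to 16.
  At 16: no left child.
  At 16: go right to 18.
    At 18: go left to 29.
      29 is a leaf — visit 29.
    At 18: go right to 19.
      At 19: go left to 36.
        36 is a leaf — visit 36.
      At 19: go right to 21.
        21 is a leaf — visit 21.
      Visit 19.
    Visit 18.
  Visit 16.
Visit 17.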